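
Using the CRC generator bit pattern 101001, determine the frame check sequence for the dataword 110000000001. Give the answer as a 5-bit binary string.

00011

Append 5 zeros: 11000000000100000. Divide by 101001 (XOR where the leading bit is 1):
  pos 0: 110000 XOR 101001 = 011001
  pos 1: 110010 XOR 101001 = 011011
  pos 2: 110110 XOR 101001 = 011111
  pos 3: 111110 XOR 101001 = 010111
  pos 4: 101110 XOR 101001 = 000111
  pos 7: 111010 XOR 101001 = 010011
  pos 8: 100110 XOR 101001 = 001111
  pos 10: 111100 XOR 101001 = 010101
  pos 11: 101010 XOR 101001 = 000011
Remainder (last 5 bits) = 00011. This is the CRC / FCS.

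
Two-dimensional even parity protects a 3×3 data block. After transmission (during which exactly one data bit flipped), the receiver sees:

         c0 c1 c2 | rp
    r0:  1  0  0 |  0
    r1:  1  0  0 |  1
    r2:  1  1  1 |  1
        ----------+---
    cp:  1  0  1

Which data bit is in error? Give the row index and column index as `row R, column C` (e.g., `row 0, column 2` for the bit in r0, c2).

row 0, column 1

Recompute each row's even parity and compare to rp:
  r0: data parity 1, sent rp 0 → mismatch
  r1: data parity 1, sent rp 1 → ok
  r2: data parity 1, sent rp 1 → ok
Recompute each column's even parity and compare to cp:
  c0: data parity 1, sent cp 1 → ok
  c1: data parity 1, sent cp 0 → mismatch
  c2: data parity 1, sent cp 1 → ok
Exactly one row (r0) and one column (c1) fail → the flipped bit is at their intersection.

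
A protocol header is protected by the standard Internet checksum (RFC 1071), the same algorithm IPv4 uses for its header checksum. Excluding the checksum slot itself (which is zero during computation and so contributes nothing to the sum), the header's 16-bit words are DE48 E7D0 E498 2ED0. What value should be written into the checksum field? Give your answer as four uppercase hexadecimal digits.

267D

One's-complement addition (fold any carry out of bit 15 back into bit 0):
  0xDE48 + 0xE7D0 = 0x1C618 → wrap carry → 0xC619
  0xC619 + 0xE498 = 0x1AAB1 → wrap carry → 0xAAB2
  0xAAB2 + 0x2ED0 = 0x0D982
One's-complement sum = 0xD982.
Checksum = ~0xD982 & 0xFFFF = 0x267D.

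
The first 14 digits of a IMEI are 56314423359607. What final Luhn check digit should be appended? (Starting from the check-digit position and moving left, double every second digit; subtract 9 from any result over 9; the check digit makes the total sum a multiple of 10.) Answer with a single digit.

6

Partial digits right→left: 7 0 6 9 5 3 3 2 4 4 1 3 6 5
Double every second digit counting from the check-digit position (so the 1st, 3rd, 5th, ... of the partial from the right).
  doubled (with −9 where >9): 5 3 1 6 8 2 3 → sum 28
  kept as-is: 0 9 3 2 4 3 5 → sum 26
Total = 28 + 26 = 54.
Check digit = (10 − (54 mod 10)) mod 10 = 6.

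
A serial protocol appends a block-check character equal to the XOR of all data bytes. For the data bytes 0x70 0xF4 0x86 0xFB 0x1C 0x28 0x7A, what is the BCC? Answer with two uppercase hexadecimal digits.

B7

XOR the bytes together:
  start with 0x70
  0x70 ⊕ 0xF4 = 0x84
  0x84 ⊕ 0x86 = 0x02
  0x02 ⊕ 0xFB = 0xF9
  0xF9 ⊕ 0x1C = 0xE5
  0xE5 ⊕ 0x28 = 0xCD
  0xCD ⊕ 0x7A = 0xB7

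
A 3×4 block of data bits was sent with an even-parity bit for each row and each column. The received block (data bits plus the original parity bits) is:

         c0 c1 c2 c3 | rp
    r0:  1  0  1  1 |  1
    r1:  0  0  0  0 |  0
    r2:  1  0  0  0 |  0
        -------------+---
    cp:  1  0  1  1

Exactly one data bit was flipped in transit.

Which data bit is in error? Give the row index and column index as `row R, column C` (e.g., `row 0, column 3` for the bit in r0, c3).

row 2, column 0

Recompute each row's even parity and compare to rp:
  r0: data parity 1, sent rp 1 → ok
  r1: data parity 0, sent rp 0 → ok
  r2: data parity 1, sent rp 0 → mismatch
Recompute each column's even parity and compare to cp:
  c0: data parity 0, sent cp 1 → mismatch
  c1: data parity 0, sent cp 0 → ok
  c2: data parity 1, sent cp 1 → ok
  c3: data parity 1, sent cp 1 → ok
Exactly one row (r2) and one column (c0) fail → the flipped bit is at their intersection.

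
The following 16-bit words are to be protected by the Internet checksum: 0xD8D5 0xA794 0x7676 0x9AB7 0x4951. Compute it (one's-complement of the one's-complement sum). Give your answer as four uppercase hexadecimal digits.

One's-complement addition (fold any carry out of bit 15 back into bit 0):
  0xD8D5 + 0xA794 = 0x18069 → wrap carry → 0x806A
  0x806A + 0x7676 = 0x0F6E0
  0xF6E0 + 0x9AB7 = 0x19197 → wrap carry → 0x9198
  0x9198 + 0x4951 = 0x0DAE9
One's-complement sum = 0xDAE9.
Checksum = ~0xDAE9 & 0xFFFF = 0x2516.

2516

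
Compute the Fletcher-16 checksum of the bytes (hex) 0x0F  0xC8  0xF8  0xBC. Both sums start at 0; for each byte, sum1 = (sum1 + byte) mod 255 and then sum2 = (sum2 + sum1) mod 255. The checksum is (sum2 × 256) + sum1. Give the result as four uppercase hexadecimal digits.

458D

Running sums (mod 255):
  after byte 0 (0x0F): sum1=15, sum2=15
  after byte 1 (0xC8): sum1=215, sum2=230
  after byte 2 (0xF8): sum1=208, sum2=183
  after byte 3 (0xBC): sum1=141, sum2=69
Checksum = sum2·256 + sum1 = 69·256 + 141 = 17805 = 0x458D.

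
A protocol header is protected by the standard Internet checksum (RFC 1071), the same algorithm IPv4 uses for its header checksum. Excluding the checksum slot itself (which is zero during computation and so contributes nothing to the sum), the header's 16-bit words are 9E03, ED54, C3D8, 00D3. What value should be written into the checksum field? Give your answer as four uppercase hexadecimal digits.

One's-complement addition (fold any carry out of bit 15 back into bit 0):
  0x9E03 + 0xED54 = 0x18B57 → wrap carry → 0x8B58
  0x8B58 + 0xC3D8 = 0x14F30 → wrap carry → 0x4F31
  0x4F31 + 0x00D3 = 0x05004
One's-complement sum = 0x5004.
Checksum = ~0x5004 & 0xFFFF = 0xAFFB.

AFFB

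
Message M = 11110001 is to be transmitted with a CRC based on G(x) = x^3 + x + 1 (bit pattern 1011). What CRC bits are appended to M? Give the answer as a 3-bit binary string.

111

Append 3 zeros: 11110001000. Divide by 1011 (XOR where the leading bit is 1):
  pos 0: 1111 XOR 1011 = 0100
  pos 1: 1000 XOR 1011 = 0011
  pos 3: 1100 XOR 1011 = 0111
  pos 4: 1111 XOR 1011 = 0100
  pos 5: 1000 XOR 1011 = 0011
  pos 7: 1100 XOR 1011 = 0111
Remainder (last 3 bits) = 111. This is the CRC / FCS.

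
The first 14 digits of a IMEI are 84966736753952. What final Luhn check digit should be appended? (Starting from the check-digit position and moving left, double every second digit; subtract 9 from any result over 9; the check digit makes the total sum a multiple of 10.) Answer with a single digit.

Partial digits right→left: 2 5 9 3 5 7 6 3 7 6 6 9 4 8
Double every second digit counting from the check-digit position (so the 1st, 3rd, 5th, ... of the partial from the right).
  doubled (with −9 where >9): 4 9 1 3 5 3 8 → sum 33
  kept as-is: 5 3 7 3 6 9 8 → sum 41
Total = 33 + 41 = 74.
Check digit = (10 − (74 mod 10)) mod 10 = 6.

6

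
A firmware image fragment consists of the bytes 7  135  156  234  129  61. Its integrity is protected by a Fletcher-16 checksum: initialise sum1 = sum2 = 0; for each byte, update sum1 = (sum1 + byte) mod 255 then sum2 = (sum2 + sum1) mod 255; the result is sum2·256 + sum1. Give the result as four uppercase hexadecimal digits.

Running sums (mod 255):
  after byte 0 (7): sum1=7, sum2=7
  after byte 1 (135): sum1=142, sum2=149
  after byte 2 (156): sum1=43, sum2=192
  after byte 3 (234): sum1=22, sum2=214
  after byte 4 (129): sum1=151, sum2=110
  after byte 5 (61): sum1=212, sum2=67
Checksum = sum2·256 + sum1 = 67·256 + 212 = 17364 = 0x43D4.

43D4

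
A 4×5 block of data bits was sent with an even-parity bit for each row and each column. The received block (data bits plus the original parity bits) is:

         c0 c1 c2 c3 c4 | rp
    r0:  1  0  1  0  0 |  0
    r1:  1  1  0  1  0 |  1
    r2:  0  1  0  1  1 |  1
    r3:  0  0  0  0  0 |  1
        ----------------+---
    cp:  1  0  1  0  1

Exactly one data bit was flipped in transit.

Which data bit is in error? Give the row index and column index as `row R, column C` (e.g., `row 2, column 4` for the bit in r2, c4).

Recompute each row's even parity and compare to rp:
  r0: data parity 0, sent rp 0 → ok
  r1: data parity 1, sent rp 1 → ok
  r2: data parity 1, sent rp 1 → ok
  r3: data parity 0, sent rp 1 → mismatch
Recompute each column's even parity and compare to cp:
  c0: data parity 0, sent cp 1 → mismatch
  c1: data parity 0, sent cp 0 → ok
  c2: data parity 1, sent cp 1 → ok
  c3: data parity 0, sent cp 0 → ok
  c4: data parity 1, sent cp 1 → ok
Exactly one row (r3) and one column (c0) fail → the flipped bit is at their intersection.

row 3, column 0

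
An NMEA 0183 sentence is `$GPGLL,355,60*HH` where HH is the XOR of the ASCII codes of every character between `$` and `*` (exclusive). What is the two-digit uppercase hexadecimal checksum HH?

XOR the ASCII codes of the payload characters:
  'G' = 0x47 → acc = 0x47
  'P' = 0x50 → acc = 0x17
  'G' = 0x47 → acc = 0x50
  'L' = 0x4C → acc = 0x1C
  'L' = 0x4C → acc = 0x50
  ',' = 0x2C → acc = 0x7C
  '3' = 0x33 → acc = 0x4F
  '5' = 0x35 → acc = 0x7A
  '5' = 0x35 → acc = 0x4F
  ',' = 0x2C → acc = 0x63
  '6' = 0x36 → acc = 0x55
  '0' = 0x30 → acc = 0x65
Checksum = 0x65.

65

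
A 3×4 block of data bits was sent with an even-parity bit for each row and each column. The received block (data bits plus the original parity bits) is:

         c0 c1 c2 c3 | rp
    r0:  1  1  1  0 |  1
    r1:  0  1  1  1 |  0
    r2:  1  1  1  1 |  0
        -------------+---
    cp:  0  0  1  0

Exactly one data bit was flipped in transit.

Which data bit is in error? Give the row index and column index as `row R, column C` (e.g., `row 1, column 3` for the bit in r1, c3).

row 1, column 1

Recompute each row's even parity and compare to rp:
  r0: data parity 1, sent rp 1 → ok
  r1: data parity 1, sent rp 0 → mismatch
  r2: data parity 0, sent rp 0 → ok
Recompute each column's even parity and compare to cp:
  c0: data parity 0, sent cp 0 → ok
  c1: data parity 1, sent cp 0 → mismatch
  c2: data parity 1, sent cp 1 → ok
  c3: data parity 0, sent cp 0 → ok
Exactly one row (r1) and one column (c1) fail → the flipped bit is at their intersection.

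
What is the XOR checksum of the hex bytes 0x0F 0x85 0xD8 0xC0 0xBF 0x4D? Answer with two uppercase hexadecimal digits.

60

XOR the bytes together:
  start with 0x0F
  0x0F ⊕ 0x85 = 0x8A
  0x8A ⊕ 0xD8 = 0x52
  0x52 ⊕ 0xC0 = 0x92
  0x92 ⊕ 0xBF = 0x2D
  0x2D ⊕ 0x4D = 0x60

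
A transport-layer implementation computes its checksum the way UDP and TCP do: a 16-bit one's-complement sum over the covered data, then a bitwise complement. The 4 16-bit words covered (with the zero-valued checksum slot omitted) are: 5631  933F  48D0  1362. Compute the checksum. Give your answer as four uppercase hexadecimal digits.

BA5C

One's-complement addition (fold any carry out of bit 15 back into bit 0):
  0x5631 + 0x933F = 0x0E970
  0xE970 + 0x48D0 = 0x13240 → wrap carry → 0x3241
  0x3241 + 0x1362 = 0x045A3
One's-complement sum = 0x45A3.
Checksum = ~0x45A3 & 0xFFFF = 0xBA5C.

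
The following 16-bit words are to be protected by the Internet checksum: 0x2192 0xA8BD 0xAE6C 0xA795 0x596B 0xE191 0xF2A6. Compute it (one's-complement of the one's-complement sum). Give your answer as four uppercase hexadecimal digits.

One's-complement addition (fold any carry out of bit 15 back into bit 0):
  0x2192 + 0xA8BD = 0x0CA4F
  0xCA4F + 0xAE6C = 0x178BB → wrap carry → 0x78BC
  0x78BC + 0xA795 = 0x12051 → wrap carry → 0x2052
  0x2052 + 0x596B = 0x079BD
  0x79BD + 0xE191 = 0x15B4E → wrap carry → 0x5B4F
  0x5B4F + 0xF2A6 = 0x14DF5 → wrap carry → 0x4DF6
One's-complement sum = 0x4DF6.
Checksum = ~0x4DF6 & 0xFFFF = 0xB209.

B209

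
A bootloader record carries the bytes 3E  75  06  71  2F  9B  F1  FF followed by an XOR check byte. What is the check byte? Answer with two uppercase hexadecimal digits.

XOR the bytes together:
  start with 0x3E
  0x3E ⊕ 0x75 = 0x4B
  0x4B ⊕ 0x06 = 0x4D
  0x4D ⊕ 0x71 = 0x3C
  0x3C ⊕ 0x2F = 0x13
  0x13 ⊕ 0x9B = 0x88
  0x88 ⊕ 0xF1 = 0x79
  0x79 ⊕ 0xFF = 0x86

86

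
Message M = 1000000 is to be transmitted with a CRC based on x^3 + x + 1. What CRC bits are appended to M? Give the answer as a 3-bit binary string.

Append 3 zeros: 1000000000. Divide by 1011 (XOR where the leading bit is 1):
  pos 0: 1000 XOR 1011 = 0011
  pos 2: 1100 XOR 1011 = 0111
  pos 3: 1110 XOR 1011 = 0101
  pos 4: 1010 XOR 1011 = 0001
Remainder (last 3 bits) = 100. This is the CRC / FCS.

100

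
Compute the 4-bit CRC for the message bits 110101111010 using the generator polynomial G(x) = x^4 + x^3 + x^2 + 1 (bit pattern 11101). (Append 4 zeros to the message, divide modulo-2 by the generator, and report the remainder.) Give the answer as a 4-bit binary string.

Append 4 zeros: 1101011110100000. Divide by 11101 (XOR where the leading bit is 1):
  pos 0: 11010 XOR 11101 = 00111
  pos 2: 11111 XOR 11101 = 00010
  pos 5: 10110 XOR 11101 = 01011
  pos 6: 10111 XOR 11101 = 01010
  pos 7: 10100 XOR 11101 = 01001
  pos 8: 10010 XOR 11101 = 01111
  pos 9: 11110 XOR 11101 = 00011
Remainder (last 4 bits) = 1100. This is the CRC / FCS.

1100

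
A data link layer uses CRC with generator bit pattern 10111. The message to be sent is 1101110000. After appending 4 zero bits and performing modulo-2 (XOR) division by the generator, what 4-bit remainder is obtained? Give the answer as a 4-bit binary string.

1011

Append 4 zeros: 11011100000000. Divide by 10111 (XOR where the leading bit is 1):
  pos 0: 11011 XOR 10111 = 01100
  pos 1: 11001 XOR 10111 = 01110
  pos 2: 11100 XOR 10111 = 01011
  pos 3: 10110 XOR 10111 = 00001
  pos 7: 10000 XOR 10111 = 00111
  pos 9: 11100 XOR 10111 = 01011
Remainder (last 4 bits) = 1011. This is the CRC / FCS.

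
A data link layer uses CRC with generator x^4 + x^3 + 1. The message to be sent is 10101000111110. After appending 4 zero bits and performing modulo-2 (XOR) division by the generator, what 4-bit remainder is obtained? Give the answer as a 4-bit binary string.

1011

Append 4 zeros: 101010001111100000. Divide by 11001 (XOR where the leading bit is 1):
  pos 0: 10101 XOR 11001 = 01100
  pos 1: 11000 XOR 11001 = 00001
  pos 5: 10011 XOR 11001 = 01010
  pos 6: 10101 XOR 11001 = 01100
  pos 7: 11001 XOR 11001 = 00000
  pos 12: 10000 XOR 11001 = 01001
  pos 13: 10010 XOR 11001 = 01011
Remainder (last 4 bits) = 1011. This is the CRC / FCS.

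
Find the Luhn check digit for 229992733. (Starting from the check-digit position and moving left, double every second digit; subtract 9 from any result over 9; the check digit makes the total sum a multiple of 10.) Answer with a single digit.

1

Partial digits right→left: 3 3 7 2 9 9 9 2 2
Double every second digit counting from the check-digit position (so the 1st, 3rd, 5th, ... of the partial from the right).
  doubled (with −9 where >9): 6 5 9 9 4 → sum 33
  kept as-is: 3 2 9 2 → sum 16
Total = 33 + 16 = 49.
Check digit = (10 − (49 mod 10)) mod 10 = 1.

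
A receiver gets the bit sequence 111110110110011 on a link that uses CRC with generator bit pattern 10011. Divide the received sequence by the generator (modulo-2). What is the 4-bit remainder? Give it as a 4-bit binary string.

Modulo-2 division of 111110110110011 by 10011:
  pos 0: 11111 XOR 10011 = 01100
  pos 1: 11000 XOR 10011 = 01011
  pos 2: 10111 XOR 10011 = 00100
  pos 4: 10010 XOR 10011 = 00001
  pos 8: 11100 XOR 10011 = 01111
  pos 9: 11111 XOR 10011 = 01100
  pos 10: 11001 XOR 10011 = 01010
Remainder = 1010 (nonzero — an error is detected).

1010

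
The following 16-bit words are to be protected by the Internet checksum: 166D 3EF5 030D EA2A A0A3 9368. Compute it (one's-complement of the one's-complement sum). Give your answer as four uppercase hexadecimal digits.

8959

One's-complement addition (fold any carry out of bit 15 back into bit 0):
  0x166D + 0x3EF5 = 0x05562
  0x5562 + 0x030D = 0x0586F
  0x586F + 0xEA2A = 0x14299 → wrap carry → 0x429A
  0x429A + 0xA0A3 = 0x0E33D
  0xE33D + 0x9368 = 0x176A5 → wrap carry → 0x76A6
One's-complement sum = 0x76A6.
Checksum = ~0x76A6 & 0xFFFF = 0x8959.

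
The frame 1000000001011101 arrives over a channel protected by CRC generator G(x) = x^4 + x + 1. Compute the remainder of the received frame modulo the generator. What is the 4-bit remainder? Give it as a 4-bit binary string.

Modulo-2 division of 1000000001011101 by 10011:
  pos 0: 10000 XOR 10011 = 00011
  pos 3: 11000 XOR 10011 = 01011
  pos 4: 10110 XOR 10011 = 00101
  pos 6: 10110 XOR 10011 = 00101
  pos 8: 10111 XOR 10011 = 00100
  pos 10: 10010 XOR 10011 = 00001
Remainder = 0011 (nonzero — an error is detected).

0011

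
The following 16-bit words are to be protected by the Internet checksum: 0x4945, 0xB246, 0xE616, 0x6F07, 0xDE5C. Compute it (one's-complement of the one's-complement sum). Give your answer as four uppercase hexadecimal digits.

D0F8

One's-complement addition (fold any carry out of bit 15 back into bit 0):
  0x4945 + 0xB246 = 0x0FB8B
  0xFB8B + 0xE616 = 0x1E1A1 → wrap carry → 0xE1A2
  0xE1A2 + 0x6F07 = 0x150A9 → wrap carry → 0x50AA
  0x50AA + 0xDE5C = 0x12F06 → wrap carry → 0x2F07
One's-complement sum = 0x2F07.
Checksum = ~0x2F07 & 0xFFFF = 0xD0F8.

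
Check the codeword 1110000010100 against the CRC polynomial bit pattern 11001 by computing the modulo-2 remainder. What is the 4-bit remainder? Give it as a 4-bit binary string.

Modulo-2 division of 1110000010100 by 11001:
  pos 0: 11100 XOR 11001 = 00101
  pos 2: 10100 XOR 11001 = 01101
  pos 3: 11010 XOR 11001 = 00011
  pos 6: 11101 XOR 11001 = 00100
  pos 8: 10000 XOR 11001 = 01001
Remainder = 1001 (nonzero — an error is detected).

1001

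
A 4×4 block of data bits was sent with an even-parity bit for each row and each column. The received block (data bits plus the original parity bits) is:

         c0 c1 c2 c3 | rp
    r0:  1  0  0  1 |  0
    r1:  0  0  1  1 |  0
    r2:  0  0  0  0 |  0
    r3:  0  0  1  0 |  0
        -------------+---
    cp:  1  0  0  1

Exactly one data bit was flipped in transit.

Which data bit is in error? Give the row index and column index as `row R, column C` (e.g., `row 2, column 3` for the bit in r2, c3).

Recompute each row's even parity and compare to rp:
  r0: data parity 0, sent rp 0 → ok
  r1: data parity 0, sent rp 0 → ok
  r2: data parity 0, sent rp 0 → ok
  r3: data parity 1, sent rp 0 → mismatch
Recompute each column's even parity and compare to cp:
  c0: data parity 1, sent cp 1 → ok
  c1: data parity 0, sent cp 0 → ok
  c2: data parity 0, sent cp 0 → ok
  c3: data parity 0, sent cp 1 → mismatch
Exactly one row (r3) and one column (c3) fail → the flipped bit is at their intersection.

row 3, column 3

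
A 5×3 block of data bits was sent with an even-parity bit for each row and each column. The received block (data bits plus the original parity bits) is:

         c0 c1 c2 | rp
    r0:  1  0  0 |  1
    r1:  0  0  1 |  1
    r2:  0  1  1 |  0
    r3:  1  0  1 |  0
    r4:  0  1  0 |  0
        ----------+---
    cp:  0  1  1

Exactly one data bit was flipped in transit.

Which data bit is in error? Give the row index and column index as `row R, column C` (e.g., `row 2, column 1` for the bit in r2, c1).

Recompute each row's even parity and compare to rp:
  r0: data parity 1, sent rp 1 → ok
  r1: data parity 1, sent rp 1 → ok
  r2: data parity 0, sent rp 0 → ok
  r3: data parity 0, sent rp 0 → ok
  r4: data parity 1, sent rp 0 → mismatch
Recompute each column's even parity and compare to cp:
  c0: data parity 0, sent cp 0 → ok
  c1: data parity 0, sent cp 1 → mismatch
  c2: data parity 1, sent cp 1 → ok
Exactly one row (r4) and one column (c1) fail → the flipped bit is at their intersection.

row 4, column 1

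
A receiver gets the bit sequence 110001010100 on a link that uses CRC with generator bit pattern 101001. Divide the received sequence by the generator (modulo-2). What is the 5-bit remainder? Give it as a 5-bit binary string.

11010

Modulo-2 division of 110001010100 by 101001:
  pos 0: 110001 XOR 101001 = 011000
  pos 1: 110000 XOR 101001 = 011001
  pos 2: 110011 XOR 101001 = 011010
  pos 3: 110100 XOR 101001 = 011101
  pos 4: 111011 XOR 101001 = 010010
  pos 5: 100100 XOR 101001 = 001101
Remainder = 11010 (nonzero — an error is detected).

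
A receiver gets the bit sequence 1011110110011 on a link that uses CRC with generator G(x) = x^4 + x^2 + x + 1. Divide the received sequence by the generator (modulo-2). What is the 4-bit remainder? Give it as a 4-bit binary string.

Modulo-2 division of 1011110110011 by 10111:
  pos 0: 10111 XOR 10111 = 00000
  pos 5: 10110 XOR 10111 = 00001
Remainder = 1011 (nonzero — an error is detected).

1011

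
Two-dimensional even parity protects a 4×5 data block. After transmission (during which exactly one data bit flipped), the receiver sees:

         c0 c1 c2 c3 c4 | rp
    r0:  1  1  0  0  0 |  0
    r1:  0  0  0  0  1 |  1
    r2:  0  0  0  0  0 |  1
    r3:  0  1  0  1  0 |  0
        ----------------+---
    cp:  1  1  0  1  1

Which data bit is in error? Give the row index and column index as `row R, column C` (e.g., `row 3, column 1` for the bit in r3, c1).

Recompute each row's even parity and compare to rp:
  r0: data parity 0, sent rp 0 → ok
  r1: data parity 1, sent rp 1 → ok
  r2: data parity 0, sent rp 1 → mismatch
  r3: data parity 0, sent rp 0 → ok
Recompute each column's even parity and compare to cp:
  c0: data parity 1, sent cp 1 → ok
  c1: data parity 0, sent cp 1 → mismatch
  c2: data parity 0, sent cp 0 → ok
  c3: data parity 1, sent cp 1 → ok
  c4: data parity 1, sent cp 1 → ok
Exactly one row (r2) and one column (c1) fail → the flipped bit is at their intersection.

row 2, column 1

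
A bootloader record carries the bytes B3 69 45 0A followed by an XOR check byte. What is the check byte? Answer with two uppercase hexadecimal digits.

XOR the bytes together:
  start with 0xB3
  0xB3 ⊕ 0x69 = 0xDA
  0xDA ⊕ 0x45 = 0x9F
  0x9F ⊕ 0x0A = 0x95

95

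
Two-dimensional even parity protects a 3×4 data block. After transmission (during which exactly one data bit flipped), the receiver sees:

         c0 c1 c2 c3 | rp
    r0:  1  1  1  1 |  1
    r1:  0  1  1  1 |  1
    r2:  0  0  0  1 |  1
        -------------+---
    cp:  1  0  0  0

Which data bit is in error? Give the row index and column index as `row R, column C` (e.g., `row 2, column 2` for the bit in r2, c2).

Recompute each row's even parity and compare to rp:
  r0: data parity 0, sent rp 1 → mismatch
  r1: data parity 1, sent rp 1 → ok
  r2: data parity 1, sent rp 1 → ok
Recompute each column's even parity and compare to cp:
  c0: data parity 1, sent cp 1 → ok
  c1: data parity 0, sent cp 0 → ok
  c2: data parity 0, sent cp 0 → ok
  c3: data parity 1, sent cp 0 → mismatch
Exactly one row (r0) and one column (c3) fail → the flipped bit is at their intersection.

row 0, column 3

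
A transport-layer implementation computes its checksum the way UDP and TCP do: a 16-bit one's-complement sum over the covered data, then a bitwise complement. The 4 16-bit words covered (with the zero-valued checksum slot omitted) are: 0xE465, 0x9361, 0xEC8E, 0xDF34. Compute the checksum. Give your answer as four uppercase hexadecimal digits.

BC74

One's-complement addition (fold any carry out of bit 15 back into bit 0):
  0xE465 + 0x9361 = 0x177C6 → wrap carry → 0x77C7
  0x77C7 + 0xEC8E = 0x16455 → wrap carry → 0x6456
  0x6456 + 0xDF34 = 0x1438A → wrap carry → 0x438B
One's-complement sum = 0x438B.
Checksum = ~0x438B & 0xFFFF = 0xBC74.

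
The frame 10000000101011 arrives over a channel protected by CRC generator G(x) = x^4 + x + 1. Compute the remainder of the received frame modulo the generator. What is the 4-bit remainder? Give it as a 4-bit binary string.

0000

Modulo-2 division of 10000000101011 by 10011:
  pos 0: 10000 XOR 10011 = 00011
  pos 3: 11000 XOR 10011 = 01011
  pos 4: 10111 XOR 10011 = 00100
  pos 6: 10001 XOR 10011 = 00010
  pos 9: 10011 XOR 10011 = 00000
Remainder = 0000 (zero — the frame passes the CRC check).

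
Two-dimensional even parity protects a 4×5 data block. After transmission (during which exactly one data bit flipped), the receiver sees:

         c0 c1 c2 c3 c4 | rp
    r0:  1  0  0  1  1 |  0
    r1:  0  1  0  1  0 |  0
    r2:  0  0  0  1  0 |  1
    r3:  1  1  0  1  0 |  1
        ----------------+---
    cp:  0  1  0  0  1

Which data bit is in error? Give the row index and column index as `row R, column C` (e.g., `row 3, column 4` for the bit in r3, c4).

Recompute each row's even parity and compare to rp:
  r0: data parity 1, sent rp 0 → mismatch
  r1: data parity 0, sent rp 0 → ok
  r2: data parity 1, sent rp 1 → ok
  r3: data parity 1, sent rp 1 → ok
Recompute each column's even parity and compare to cp:
  c0: data parity 0, sent cp 0 → ok
  c1: data parity 0, sent cp 1 → mismatch
  c2: data parity 0, sent cp 0 → ok
  c3: data parity 0, sent cp 0 → ok
  c4: data parity 1, sent cp 1 → ok
Exactly one row (r0) and one column (c1) fail → the flipped bit is at their intersection.

row 0, column 1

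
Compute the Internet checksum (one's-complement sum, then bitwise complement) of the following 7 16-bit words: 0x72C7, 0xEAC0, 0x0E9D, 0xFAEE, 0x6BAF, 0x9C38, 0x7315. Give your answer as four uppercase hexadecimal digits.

1DEE

One's-complement addition (fold any carry out of bit 15 back into bit 0):
  0x72C7 + 0xEAC0 = 0x15D87 → wrap carry → 0x5D88
  0x5D88 + 0x0E9D = 0x06C25
  0x6C25 + 0xFAEE = 0x16713 → wrap carry → 0x6714
  0x6714 + 0x6BAF = 0x0D2C3
  0xD2C3 + 0x9C38 = 0x16EFB → wrap carry → 0x6EFC
  0x6EFC + 0x7315 = 0x0E211
One's-complement sum = 0xE211.
Checksum = ~0xE211 & 0xFFFF = 0x1DEE.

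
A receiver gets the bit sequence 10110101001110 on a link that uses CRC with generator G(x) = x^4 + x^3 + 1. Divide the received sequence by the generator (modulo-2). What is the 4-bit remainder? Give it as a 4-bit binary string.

1110

Modulo-2 division of 10110101001110 by 11001:
  pos 0: 10110 XOR 11001 = 01111
  pos 1: 11111 XOR 11001 = 00110
  pos 3: 11001 XOR 11001 = 00000
Remainder = 1110 (nonzero — an error is detected).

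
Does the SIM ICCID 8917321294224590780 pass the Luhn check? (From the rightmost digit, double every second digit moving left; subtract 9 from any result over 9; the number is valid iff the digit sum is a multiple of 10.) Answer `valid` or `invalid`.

From the right, keep odd positions and double even positions (subtract 9 from any doubled value over 9):
  doubled (positions 2,4,...): 7 0 1 4 8 4 4 5 9 → sum 42
  kept (positions 1,3,...): 0 7 9 4 2 9 1 3 1 8 → sum 44
Total = 86.
86 mod 10 = 6, so the number is invalid.

invalid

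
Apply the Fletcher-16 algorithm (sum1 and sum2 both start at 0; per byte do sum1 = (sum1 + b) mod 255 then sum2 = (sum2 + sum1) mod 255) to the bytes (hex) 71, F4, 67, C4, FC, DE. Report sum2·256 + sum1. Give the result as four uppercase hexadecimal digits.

Running sums (mod 255):
  after byte 0 (71): sum1=113, sum2=113
  after byte 1 (F4): sum1=102, sum2=215
  after byte 2 (67): sum1=205, sum2=165
  after byte 3 (C4): sum1=146, sum2=56
  after byte 4 (FC): sum1=143, sum2=199
  after byte 5 (DE): sum1=110, sum2=54
Checksum = sum2·256 + sum1 = 54·256 + 110 = 13934 = 0x366E.

366E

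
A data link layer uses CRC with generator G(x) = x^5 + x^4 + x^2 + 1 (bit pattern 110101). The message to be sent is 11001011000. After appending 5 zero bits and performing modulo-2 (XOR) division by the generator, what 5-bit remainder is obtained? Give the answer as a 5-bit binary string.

Append 5 zeros: 1100101100000000. Divide by 110101 (XOR where the leading bit is 1):
  pos 0: 110010 XOR 110101 = 000111
  pos 3: 111110 XOR 110101 = 001011
  pos 5: 101100 XOR 110101 = 011001
  pos 6: 110010 XOR 110101 = 000111
  pos 9: 111000 XOR 110101 = 001101
Remainder (last 5 bits) = 11010. This is the CRC / FCS.

11010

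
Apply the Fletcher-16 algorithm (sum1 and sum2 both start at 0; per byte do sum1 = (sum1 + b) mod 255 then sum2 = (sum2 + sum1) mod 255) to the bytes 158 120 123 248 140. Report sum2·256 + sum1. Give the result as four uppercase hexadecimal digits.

EB18

Running sums (mod 255):
  after byte 0 (158): sum1=158, sum2=158
  after byte 1 (120): sum1=23, sum2=181
  after byte 2 (123): sum1=146, sum2=72
  after byte 3 (248): sum1=139, sum2=211
  after byte 4 (140): sum1=24, sum2=235
Checksum = sum2·256 + sum1 = 235·256 + 24 = 60184 = 0xEB18.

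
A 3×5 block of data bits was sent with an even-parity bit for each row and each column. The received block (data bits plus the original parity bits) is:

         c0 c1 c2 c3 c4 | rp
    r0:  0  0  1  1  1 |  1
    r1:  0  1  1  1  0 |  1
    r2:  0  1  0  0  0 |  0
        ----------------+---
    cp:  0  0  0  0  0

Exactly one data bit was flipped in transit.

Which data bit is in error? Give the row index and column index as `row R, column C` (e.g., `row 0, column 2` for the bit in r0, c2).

row 2, column 4

Recompute each row's even parity and compare to rp:
  r0: data parity 1, sent rp 1 → ok
  r1: data parity 1, sent rp 1 → ok
  r2: data parity 1, sent rp 0 → mismatch
Recompute each column's even parity and compare to cp:
  c0: data parity 0, sent cp 0 → ok
  c1: data parity 0, sent cp 0 → ok
  c2: data parity 0, sent cp 0 → ok
  c3: data parity 0, sent cp 0 → ok
  c4: data parity 1, sent cp 0 → mismatch
Exactly one row (r2) and one column (c4) fail → the flipped bit is at their intersection.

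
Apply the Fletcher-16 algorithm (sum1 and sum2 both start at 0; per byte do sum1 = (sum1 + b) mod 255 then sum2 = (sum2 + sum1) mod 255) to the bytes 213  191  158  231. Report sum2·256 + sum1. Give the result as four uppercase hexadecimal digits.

BB1C

Running sums (mod 255):
  after byte 0 (213): sum1=213, sum2=213
  after byte 1 (191): sum1=149, sum2=107
  after byte 2 (158): sum1=52, sum2=159
  after byte 3 (231): sum1=28, sum2=187
Checksum = sum2·256 + sum1 = 187·256 + 28 = 47900 = 0xBB1C.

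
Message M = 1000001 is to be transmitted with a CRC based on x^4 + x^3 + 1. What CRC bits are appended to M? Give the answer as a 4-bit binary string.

Append 4 zeros: 10000010000. Divide by 11001 (XOR where the leading bit is 1):
  pos 0: 10000 XOR 11001 = 01001
  pos 1: 10010 XOR 11001 = 01011
  pos 2: 10111 XOR 11001 = 01110
  pos 3: 11100 XOR 11001 = 00101
  pos 5: 10100 XOR 11001 = 01101
  pos 6: 11010 XOR 11001 = 00011
Remainder (last 4 bits) = 0011. This is the CRC / FCS.

0011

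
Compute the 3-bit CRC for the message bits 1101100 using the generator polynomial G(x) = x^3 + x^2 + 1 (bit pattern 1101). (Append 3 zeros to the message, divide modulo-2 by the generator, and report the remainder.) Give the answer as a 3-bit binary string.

Append 3 zeros: 1101100000. Divide by 1101 (XOR where the leading bit is 1):
  pos 0: 1101 XOR 1101 = 0000
  pos 4: 1000 XOR 1101 = 0101
  pos 5: 1010 XOR 1101 = 0111
  pos 6: 1110 XOR 1101 = 0011
Remainder (last 3 bits) = 011. This is the CRC / FCS.

011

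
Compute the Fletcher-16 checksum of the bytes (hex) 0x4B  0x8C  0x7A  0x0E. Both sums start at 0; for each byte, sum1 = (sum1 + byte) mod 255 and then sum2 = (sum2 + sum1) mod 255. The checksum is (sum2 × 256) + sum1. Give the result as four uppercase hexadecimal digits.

D560

Running sums (mod 255):
  after byte 0 (0x4B): sum1=75, sum2=75
  after byte 1 (0x8C): sum1=215, sum2=35
  after byte 2 (0x7A): sum1=82, sum2=117
  after byte 3 (0x0E): sum1=96, sum2=213
Checksum = sum2·256 + sum1 = 213·256 + 96 = 54624 = 0xD560.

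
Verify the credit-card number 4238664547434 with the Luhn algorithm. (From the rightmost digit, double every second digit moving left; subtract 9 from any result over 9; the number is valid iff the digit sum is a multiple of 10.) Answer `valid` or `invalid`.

invalid

From the right, keep odd positions and double even positions (subtract 9 from any doubled value over 9):
  doubled (positions 2,4,...): 6 5 1 3 7 4 → sum 26
  kept (positions 1,3,...): 4 4 4 4 6 3 4 → sum 29
Total = 55.
55 mod 10 = 5, so the number is invalid.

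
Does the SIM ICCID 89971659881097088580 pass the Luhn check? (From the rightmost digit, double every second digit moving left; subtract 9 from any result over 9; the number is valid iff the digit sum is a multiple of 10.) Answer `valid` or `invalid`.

valid

From the right, keep odd positions and double even positions (subtract 9 from any doubled value over 9):
  doubled (positions 2,4,...): 7 7 0 9 2 7 1 2 9 7 → sum 51
  kept (positions 1,3,...): 0 5 8 7 0 8 9 6 7 9 → sum 59
Total = 110.
110 mod 10 = 0, so the number is valid.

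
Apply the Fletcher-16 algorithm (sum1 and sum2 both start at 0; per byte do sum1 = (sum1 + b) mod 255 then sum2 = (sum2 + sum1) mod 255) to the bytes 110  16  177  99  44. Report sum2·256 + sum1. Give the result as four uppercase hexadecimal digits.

70BF

Running sums (mod 255):
  after byte 0 (110): sum1=110, sum2=110
  after byte 1 (16): sum1=126, sum2=236
  after byte 2 (177): sum1=48, sum2=29
  after byte 3 (99): sum1=147, sum2=176
  after byte 4 (44): sum1=191, sum2=112
Checksum = sum2·256 + sum1 = 112·256 + 191 = 28863 = 0x70BF.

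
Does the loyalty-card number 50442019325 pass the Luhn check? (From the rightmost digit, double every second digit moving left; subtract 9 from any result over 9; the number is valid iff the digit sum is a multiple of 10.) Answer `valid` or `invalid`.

From the right, keep odd positions and double even positions (subtract 9 from any doubled value over 9):
  doubled (positions 2,4,...): 4 9 0 8 0 → sum 21
  kept (positions 1,3,...): 5 3 1 2 4 5 → sum 20
Total = 41.
41 mod 10 = 1, so the number is invalid.

invalid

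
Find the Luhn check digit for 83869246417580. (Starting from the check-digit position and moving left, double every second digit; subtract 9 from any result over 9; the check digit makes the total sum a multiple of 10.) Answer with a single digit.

Partial digits right→left: 0 8 5 7 1 4 6 4 2 9 6 8 3 8
Double every second digit counting from the check-digit position (so the 1st, 3rd, 5th, ... of the partial from the right).
  doubled (with −9 where >9): 0 1 2 3 4 3 6 → sum 19
  kept as-is: 8 7 4 4 9 8 8 → sum 48
Total = 19 + 48 = 67.
Check digit = (10 − (67 mod 10)) mod 10 = 3.

3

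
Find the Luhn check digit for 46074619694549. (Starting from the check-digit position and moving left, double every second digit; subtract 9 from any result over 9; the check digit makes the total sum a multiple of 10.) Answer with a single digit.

8

Partial digits right→left: 9 4 5 4 9 6 9 1 6 4 7 0 6 4
Double every second digit counting from the check-digit position (so the 1st, 3rd, 5th, ... of the partial from the right).
  doubled (with −9 where >9): 9 1 9 9 3 5 3 → sum 39
  kept as-is: 4 4 6 1 4 0 4 → sum 23
Total = 39 + 23 = 62.
Check digit = (10 − (62 mod 10)) mod 10 = 8.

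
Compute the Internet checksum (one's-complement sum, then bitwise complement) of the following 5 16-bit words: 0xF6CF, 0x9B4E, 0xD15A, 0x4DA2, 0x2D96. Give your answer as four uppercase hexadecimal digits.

One's-complement addition (fold any carry out of bit 15 back into bit 0):
  0xF6CF + 0x9B4E = 0x1921D → wrap carry → 0x921E
  0x921E + 0xD15A = 0x16378 → wrap carry → 0x6379
  0x6379 + 0x4DA2 = 0x0B11B
  0xB11B + 0x2D96 = 0x0DEB1
One's-complement sum = 0xDEB1.
Checksum = ~0xDEB1 & 0xFFFF = 0x214E.

214E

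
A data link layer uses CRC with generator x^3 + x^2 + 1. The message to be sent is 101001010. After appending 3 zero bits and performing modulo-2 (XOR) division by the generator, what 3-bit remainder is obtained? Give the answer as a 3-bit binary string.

010

Append 3 zeros: 101001010000. Divide by 1101 (XOR where the leading bit is 1):
  pos 0: 1010 XOR 1101 = 0111
  pos 1: 1110 XOR 1101 = 0011
  pos 3: 1110 XOR 1101 = 0011
  pos 5: 1110 XOR 1101 = 0011
  pos 7: 1100 XOR 1101 = 0001
Remainder (last 3 bits) = 010. This is the CRC / FCS.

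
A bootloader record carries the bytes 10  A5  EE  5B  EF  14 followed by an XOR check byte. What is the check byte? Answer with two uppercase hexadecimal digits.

XOR the bytes together:
  start with 0x10
  0x10 ⊕ 0xA5 = 0xB5
  0xB5 ⊕ 0xEE = 0x5B
  0x5B ⊕ 0x5B = 0x00
  0x00 ⊕ 0xEF = 0xEF
  0xEF ⊕ 0x14 = 0xFB

FB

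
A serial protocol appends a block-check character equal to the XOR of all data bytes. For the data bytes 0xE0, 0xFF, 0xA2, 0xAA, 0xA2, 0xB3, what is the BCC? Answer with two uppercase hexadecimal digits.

XOR the bytes together:
  start with 0xE0
  0xE0 ⊕ 0xFF = 0x1F
  0x1F ⊕ 0xA2 = 0xBD
  0xBD ⊕ 0xAA = 0x17
  0x17 ⊕ 0xA2 = 0xB5
  0xB5 ⊕ 0xB3 = 0x06

06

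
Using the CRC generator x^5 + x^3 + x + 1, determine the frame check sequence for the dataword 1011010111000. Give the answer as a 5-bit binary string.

Append 5 zeros: 101101011100000000. Divide by 101011 (XOR where the leading bit is 1):
  pos 0: 101101 XOR 101011 = 000110
  pos 3: 110011 XOR 101011 = 011000
  pos 4: 110001 XOR 101011 = 011010
  pos 5: 110100 XOR 101011 = 011111
  pos 6: 111110 XOR 101011 = 010101
  pos 7: 101010 XOR 101011 = 000001
  pos 12: 100000 XOR 101011 = 001011
Remainder (last 5 bits) = 01011. This is the CRC / FCS.

01011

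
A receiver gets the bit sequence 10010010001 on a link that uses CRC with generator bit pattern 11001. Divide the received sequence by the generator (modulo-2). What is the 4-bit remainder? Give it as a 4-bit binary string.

0101

Modulo-2 division of 10010010001 by 11001:
  pos 0: 10010 XOR 11001 = 01011
  pos 1: 10110 XOR 11001 = 01111
  pos 2: 11111 XOR 11001 = 00110
  pos 4: 11000 XOR 11001 = 00001
Remainder = 0101 (nonzero — an error is detected).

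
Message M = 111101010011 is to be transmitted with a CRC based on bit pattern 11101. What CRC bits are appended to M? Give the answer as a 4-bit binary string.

1010

Append 4 zeros: 1111010100110000. Divide by 11101 (XOR where the leading bit is 1):
  pos 0: 11110 XOR 11101 = 00011
  pos 3: 11101 XOR 11101 = 00000
  pos 10: 11000 XOR 11101 = 00101
Remainder (last 4 bits) = 1010. This is the CRC / FCS.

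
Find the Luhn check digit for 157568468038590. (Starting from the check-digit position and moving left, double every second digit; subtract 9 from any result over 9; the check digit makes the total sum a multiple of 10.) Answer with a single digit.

Partial digits right→left: 0 9 5 8 3 0 8 6 4 8 6 5 7 5 1
Double every second digit counting from the check-digit position (so the 1st, 3rd, 5th, ... of the partial from the right).
  doubled (with −9 where >9): 0 1 6 7 8 3 5 2 → sum 32
  kept as-is: 9 8 0 6 8 5 5 → sum 41
Total = 32 + 41 = 73.
Check digit = (10 − (73 mod 10)) mod 10 = 7.

7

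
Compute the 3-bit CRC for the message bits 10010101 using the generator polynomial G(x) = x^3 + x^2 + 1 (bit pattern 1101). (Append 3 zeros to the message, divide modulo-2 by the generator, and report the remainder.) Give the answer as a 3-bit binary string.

010

Append 3 zeros: 10010101000. Divide by 1101 (XOR where the leading bit is 1):
  pos 0: 1001 XOR 1101 = 0100
  pos 1: 1000 XOR 1101 = 0101
  pos 2: 1011 XOR 1101 = 0110
  pos 3: 1100 XOR 1101 = 0001
  pos 6: 1100 XOR 1101 = 0001
Remainder (last 3 bits) = 010. This is the CRC / FCS.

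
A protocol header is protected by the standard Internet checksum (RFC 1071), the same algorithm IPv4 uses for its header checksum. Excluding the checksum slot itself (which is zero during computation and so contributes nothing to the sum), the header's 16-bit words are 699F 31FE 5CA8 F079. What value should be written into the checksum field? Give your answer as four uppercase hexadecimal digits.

1740

One's-complement addition (fold any carry out of bit 15 back into bit 0):
  0x699F + 0x31FE = 0x09B9D
  0x9B9D + 0x5CA8 = 0x0F845
  0xF845 + 0xF079 = 0x1E8BE → wrap carry → 0xE8BF
One's-complement sum = 0xE8BF.
Checksum = ~0xE8BF & 0xFFFF = 0x1740.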